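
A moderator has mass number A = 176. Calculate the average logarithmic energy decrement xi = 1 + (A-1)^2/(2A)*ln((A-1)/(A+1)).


xi = 1 + (A-1)^2/(2A) * ln((A-1)/(A+1))
xi = 1 + (176-1)^2/(2*176) * ln((176-1)/(176 +1))
xi = 0.011321

0.011321


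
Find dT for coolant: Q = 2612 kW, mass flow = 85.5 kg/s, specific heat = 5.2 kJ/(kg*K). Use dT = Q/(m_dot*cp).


dT = Q / (m_dot * cp)
dT = 2612 / (85.5 * 5.2)
dT = 5.8749 C

5.8749


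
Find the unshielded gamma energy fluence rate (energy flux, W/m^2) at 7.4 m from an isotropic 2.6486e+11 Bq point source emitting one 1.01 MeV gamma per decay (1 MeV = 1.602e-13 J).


psi = A * E * 1.602e-13 / (4*pi*r^2)
psi = 2.6486e+11 * 1.01 * 1.602e-13 / (4*pi*7.4^2)
psi = 6.2277e-05 W/m^2

6.2277e-05


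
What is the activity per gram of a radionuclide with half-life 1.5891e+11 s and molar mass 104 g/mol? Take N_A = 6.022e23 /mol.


lambda = ln(2) / t_half = ln(2) / 1.5891e+11 = 4.361885e-12 /s
SA = lambda * N_A / M
SA = 4.361885e-12 * 6.022e23 / 104
SA = 2.5257e+10 Bq/g

2.5257e+10


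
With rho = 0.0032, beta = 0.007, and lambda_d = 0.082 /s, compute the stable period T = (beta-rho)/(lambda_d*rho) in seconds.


T = (beta - rho) / (lambda_d * rho)
T = (0.007 - 0.0032) / (0.082 * 0.0032)
T = 14.482 s

14.482


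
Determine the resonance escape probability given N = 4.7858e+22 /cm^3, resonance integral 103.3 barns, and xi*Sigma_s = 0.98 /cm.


p = exp(-N * I * 1e-24 / (xi*Sigma_s))
p = exp(-4.7858e+22 * 103.3 * 1e-24 / 0.98)
p = 0.0064439

0.0064439


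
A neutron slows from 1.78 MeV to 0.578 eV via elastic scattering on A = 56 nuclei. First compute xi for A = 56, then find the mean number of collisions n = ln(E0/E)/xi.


xi = 1 + (A-1)^2/(2A)*ln((A-1)/(A+1)) = 0.03529286 (for A = 56)
n = ln(E0/E) / xi
n = ln(1.78e6 / 0.578) / 0.03529286
n = ln(3.079585e+06) / 0.03529286 = 423.32

423.32


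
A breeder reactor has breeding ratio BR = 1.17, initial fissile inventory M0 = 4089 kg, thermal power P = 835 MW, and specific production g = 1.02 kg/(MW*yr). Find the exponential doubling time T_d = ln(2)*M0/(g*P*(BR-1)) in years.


Breeding gain G = BR - 1 = 1.17 - 1 = 0.17
Fissile production rate = g * P * G = 1.02 * 835 * 0.17 = 144.789 kg/yr
T_d = ln(2) * M0 / (g * P * G)
T_d = ln(2) * 4089 / 144.789 = 19.575 yr

19.575


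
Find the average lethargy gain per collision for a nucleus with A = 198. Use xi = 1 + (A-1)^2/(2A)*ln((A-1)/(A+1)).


xi = 1 + (A-1)^2/(2A) * ln((A-1)/(A+1))
xi = 1 + (198-1)^2/(2*198) * ln((198-1)/(198 +1))
xi = 0.010067

0.010067


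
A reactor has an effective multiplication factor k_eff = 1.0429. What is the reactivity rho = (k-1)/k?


rho = (k_eff - 1) / k_eff
rho = (1.0429 - 1) / 1.0429
rho = 0.041135

0.041135


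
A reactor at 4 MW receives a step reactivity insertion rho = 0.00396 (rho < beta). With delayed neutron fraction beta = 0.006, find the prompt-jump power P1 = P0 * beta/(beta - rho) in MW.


P1/P0 = beta / (beta - rho)
P1/P0 = 0.006 / (0.006 - 0.00396) = 2.941176
P1 = 4 * 2.941176 = 11.765 MW

11.765


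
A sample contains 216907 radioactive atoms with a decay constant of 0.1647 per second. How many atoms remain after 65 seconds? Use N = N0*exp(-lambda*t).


N = N0 * exp(-lambda * t)
N = 216907 * exp(-0.1647 * 65)
N = 4.8633

4.8633


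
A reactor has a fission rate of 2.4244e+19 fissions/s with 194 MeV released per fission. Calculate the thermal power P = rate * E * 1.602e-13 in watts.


P = fission_rate * E_MeV * 1.602e-13
P = 2.4244e+19 * 194 * 1.602e-13
P = 7.5347e+08 W

7.5347e+08


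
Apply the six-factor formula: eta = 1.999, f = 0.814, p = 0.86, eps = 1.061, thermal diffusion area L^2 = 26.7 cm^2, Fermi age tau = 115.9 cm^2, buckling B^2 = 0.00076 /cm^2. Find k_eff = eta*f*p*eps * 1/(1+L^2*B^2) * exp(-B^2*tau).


k_inf = eta*f*p*eps = 1.999*0.814*0.86*1.061 = 1.484742
P_TNL = 1/(1 + L^2*B^2) = 1/(1 + 26.7*0.00076) = 0.9801116
P_FNL = exp(-B^2*tau) = exp(-0.00076*115.9) = 0.9156840
k_eff = k_inf * P_TNL * P_FNL = 1.484742 * 0.9801116 * 0.9156840
k_eff = 1.3325

1.3325


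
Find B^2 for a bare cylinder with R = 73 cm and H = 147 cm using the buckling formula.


B^2 = (2.405/R)^2 + (pi/H)^2
B^2 = (2.405/73)^2 + (pi/147)^2
B^2 = 0.0015421 /cm^2

0.0015421


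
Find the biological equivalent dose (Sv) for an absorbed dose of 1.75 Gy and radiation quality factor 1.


H = D * Q
H = 1.75 * 1
H = 1.7500 Sv

1.7500


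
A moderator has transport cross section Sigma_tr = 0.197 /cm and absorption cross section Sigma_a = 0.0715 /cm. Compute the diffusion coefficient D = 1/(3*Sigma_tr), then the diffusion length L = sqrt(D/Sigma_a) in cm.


D = 1 / (3 * Sigma_tr) = 1 / (3 * 0.197) = 1.692047 cm
L = sqrt(D / Sigma_a)
L = sqrt(1.692047 / 0.0715)
L = 4.8647 cm

4.8647


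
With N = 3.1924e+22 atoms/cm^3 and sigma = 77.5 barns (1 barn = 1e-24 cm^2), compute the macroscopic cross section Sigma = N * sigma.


Sigma = N * sigma_barns * 1e-24
Sigma = 3.1924e+22 * 77.5 * 1e-24
Sigma = 2.4741 /cm

2.4741


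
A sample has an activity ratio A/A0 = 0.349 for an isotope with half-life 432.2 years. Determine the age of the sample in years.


lambda = ln(2) / t_half = ln(2) / 432.2 = 0.001603765 /yr
t = -ln(A/A0) / lambda
t = -ln(0.349) / 0.001603765
t = 656.38 yr

656.38


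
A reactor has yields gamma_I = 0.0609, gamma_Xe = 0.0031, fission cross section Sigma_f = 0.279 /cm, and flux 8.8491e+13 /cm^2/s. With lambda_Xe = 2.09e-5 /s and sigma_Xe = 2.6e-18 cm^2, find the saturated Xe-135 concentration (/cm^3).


Xe_eq = (gamma_I + gamma_Xe) * Sigma_f * phi / (lambda_Xe + sigma_Xe * phi)
Numerator = (0.0609 + 0.0031) * 0.279 * 8.8491e+13 = 1.580095e+12
Denominator = 2.09e-5 + 2.6e-18 * 8.8491e+13 = 2.509766e-04
Xe_eq = 1.580095e+12 / 2.509766e-04 = 6.2958e+15 /cm^3

6.2958e+15


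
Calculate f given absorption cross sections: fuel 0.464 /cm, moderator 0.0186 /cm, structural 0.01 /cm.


f = Sigma_a_fuel / (Sigma_a_fuel + Sigma_a_mod + Sigma_a_other)
f = 0.464 / (0.464 + 0.0186 + 0.01)
f = 0.94194

0.94194


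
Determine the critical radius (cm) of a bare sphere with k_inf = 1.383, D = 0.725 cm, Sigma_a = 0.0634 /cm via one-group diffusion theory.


L^2 = D / Sigma_a = 0.725 / 0.0634 = 11.43533 cm^2
B_m^2 = (k_inf - 1) / L^2 = (1.383 - 1) / 11.43533 = 0.03349269 /cm^2
For a bare sphere: B_g = pi/R, so R_c = pi / sqrt(B_m^2)
R_c = pi / sqrt(0.03349269) = 17.166 cm

17.166


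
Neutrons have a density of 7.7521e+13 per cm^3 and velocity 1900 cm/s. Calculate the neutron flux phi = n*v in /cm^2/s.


phi = n * v
phi = 7.7521e+13 * 1900
phi = 1.4729e+17 /cm^2/s

1.4729e+17


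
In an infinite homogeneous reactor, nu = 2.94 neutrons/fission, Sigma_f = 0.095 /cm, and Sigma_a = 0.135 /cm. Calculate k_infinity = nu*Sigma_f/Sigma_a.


k_inf = nu * Sigma_f / Sigma_a
k_inf = 2.94 * 0.095 / 0.135
k_inf = 2.0689

2.0689


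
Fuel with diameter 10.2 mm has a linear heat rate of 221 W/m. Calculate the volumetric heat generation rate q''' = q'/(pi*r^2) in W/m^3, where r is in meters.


r = D / 2 / 1000 = 10.2 / 2 / 1000 = 0.0051 m
q''' = q' / (pi * r^2)
q''' = 221 / (pi * 0.0051^2)
q''' = 2.7046e+06 W/m^3

2.7046e+06


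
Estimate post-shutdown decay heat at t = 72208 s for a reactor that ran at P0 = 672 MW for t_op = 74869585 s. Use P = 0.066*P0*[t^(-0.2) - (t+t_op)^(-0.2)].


P/P0 = 0.066 * [t^(-0.2) - (t + t_op)^(-0.2)]
P/P0 = 0.066 * [72208^(-0.2) - (72208 + 74869585)^(-0.2)]
P/P0 = 0.066 * [0.1067291 - 0.02661063] = 0.005287819
P = 672 * 0.005287819 = 3.5534 MW

3.5534


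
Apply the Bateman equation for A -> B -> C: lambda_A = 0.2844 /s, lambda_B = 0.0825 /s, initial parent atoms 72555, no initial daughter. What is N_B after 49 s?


N_B(t) = lambda_A * N_A0 / (lambda_B - lambda_A) * [exp(-lambda_A*t) - exp(-lambda_B*t)]
exp(-0.2844*49) = 8.868411e-07; exp(-0.0825*49) = 0.01755353
N_B = 0.2844 * 72555 / (0.0825 - 0.2844) * (8.868411e-07 - 0.01755353)
N_B = 1793.9

1793.9


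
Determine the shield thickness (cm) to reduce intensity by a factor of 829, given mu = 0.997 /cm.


x = ln(factor) / mu
x = ln(829) / 0.997
x = 6.7404 cm

6.7404


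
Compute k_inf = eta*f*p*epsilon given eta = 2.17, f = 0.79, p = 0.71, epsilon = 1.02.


k_inf = eta * f * p * epsilon
k_inf = 2.17 * 0.79 * 0.71 * 1.02
k_inf = 1.2415

1.2415


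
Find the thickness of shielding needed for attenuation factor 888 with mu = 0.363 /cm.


x = ln(factor) / mu
x = ln(888) / 0.363
x = 18.702 cm

18.702


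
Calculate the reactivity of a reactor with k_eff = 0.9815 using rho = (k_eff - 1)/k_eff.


rho = (k_eff - 1) / k_eff
rho = (0.9815 - 1) / 0.9815
rho = -0.018849

-0.018849


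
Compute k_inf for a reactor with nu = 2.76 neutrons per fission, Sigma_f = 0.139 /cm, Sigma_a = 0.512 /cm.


k_inf = nu * Sigma_f / Sigma_a
k_inf = 2.76 * 0.139 / 0.512
k_inf = 0.74930

0.74930


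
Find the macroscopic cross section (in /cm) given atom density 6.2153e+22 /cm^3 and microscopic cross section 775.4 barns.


Sigma = N * sigma_barns * 1e-24
Sigma = 6.2153e+22 * 775.4 * 1e-24
Sigma = 48.193 /cm

48.193


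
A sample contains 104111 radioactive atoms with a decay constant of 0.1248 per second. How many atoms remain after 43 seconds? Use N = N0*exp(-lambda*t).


N = N0 * exp(-lambda * t)
N = 104111 * exp(-0.1248 * 43)
N = 486.29

486.29


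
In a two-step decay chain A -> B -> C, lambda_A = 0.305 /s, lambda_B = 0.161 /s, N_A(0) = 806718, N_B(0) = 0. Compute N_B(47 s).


N_B(t) = lambda_A * N_A0 / (lambda_B - lambda_A) * [exp(-lambda_A*t) - exp(-lambda_B*t)]
exp(-0.305*47) = 5.948242e-07; exp(-0.161*47) = 5.172418e-04
N_B = 0.305 * 806718 / (0.161 - 0.305) * (5.948242e-07 - 5.172418e-04)
N_B = 882.78

882.78


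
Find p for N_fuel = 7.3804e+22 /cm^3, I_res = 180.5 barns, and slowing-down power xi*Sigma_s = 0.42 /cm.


p = exp(-N * I * 1e-24 / (xi*Sigma_s))
p = exp(-7.3804e+22 * 180.5 * 1e-24 / 0.42)
p = 1.6787e-14

1.6787e-14


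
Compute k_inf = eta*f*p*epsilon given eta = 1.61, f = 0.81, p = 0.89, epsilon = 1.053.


k_inf = eta * f * p * epsilon
k_inf = 1.61 * 0.81 * 0.89 * 1.053
k_inf = 1.2222

1.2222


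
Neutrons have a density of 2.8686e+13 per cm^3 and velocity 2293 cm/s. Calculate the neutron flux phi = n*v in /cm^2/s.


phi = n * v
phi = 2.8686e+13 * 2293
phi = 6.5777e+16 /cm^2/s

6.5777e+16


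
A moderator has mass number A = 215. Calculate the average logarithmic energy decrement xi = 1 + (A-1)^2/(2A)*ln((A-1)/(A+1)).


xi = 1 + (A-1)^2/(2A) * ln((A-1)/(A+1))
xi = 1 + (215-1)^2/(2*215) * ln((215-1)/(215 +1))
xi = 0.0092735

0.0092735


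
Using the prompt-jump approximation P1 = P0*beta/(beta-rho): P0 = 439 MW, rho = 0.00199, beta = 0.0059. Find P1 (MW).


P1/P0 = beta / (beta - rho)
P1/P0 = 0.0059 / (0.0059 - 0.00199) = 1.508951
P1 = 439 * 1.508951 = 662.43 MW

662.43


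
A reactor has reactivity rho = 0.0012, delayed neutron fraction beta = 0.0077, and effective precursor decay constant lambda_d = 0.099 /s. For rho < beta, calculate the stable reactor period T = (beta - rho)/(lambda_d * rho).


T = (beta - rho) / (lambda_d * rho)
T = (0.0077 - 0.0012) / (0.099 * 0.0012)
T = 54.714 s

54.714


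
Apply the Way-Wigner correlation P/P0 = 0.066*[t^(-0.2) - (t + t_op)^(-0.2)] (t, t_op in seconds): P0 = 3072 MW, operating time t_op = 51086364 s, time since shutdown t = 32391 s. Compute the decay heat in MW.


P/P0 = 0.066 * [t^(-0.2) - (t + t_op)^(-0.2)]
P/P0 = 0.066 * [32391^(-0.2) - (32391 + 51086364)^(-0.2)]
P/P0 = 0.066 * [0.1252896 - 0.02872658] = 0.006373159
P = 3072 * 0.006373159 = 19.578 MW

19.578


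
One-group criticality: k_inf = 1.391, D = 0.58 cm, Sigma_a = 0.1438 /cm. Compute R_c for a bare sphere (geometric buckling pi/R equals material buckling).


L^2 = D / Sigma_a = 0.58 / 0.1438 = 4.033380 cm^2
B_m^2 = (k_inf - 1) / L^2 = (1.391 - 1) / 4.033380 = 0.09694103 /cm^2
For a bare sphere: B_g = pi/R, so R_c = pi / sqrt(B_m^2)
R_c = pi / sqrt(0.09694103) = 10.090 cm

10.090


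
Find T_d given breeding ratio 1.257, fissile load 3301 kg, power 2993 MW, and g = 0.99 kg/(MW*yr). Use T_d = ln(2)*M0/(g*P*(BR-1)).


Breeding gain G = BR - 1 = 1.257 - 1 = 0.257
Fissile production rate = g * P * G = 0.99 * 2993 * 0.257 = 761.50899 kg/yr
T_d = ln(2) * M0 / (g * P * G)
T_d = ln(2) * 3301 / 761.50899 = 3.0047 yr

3.0047


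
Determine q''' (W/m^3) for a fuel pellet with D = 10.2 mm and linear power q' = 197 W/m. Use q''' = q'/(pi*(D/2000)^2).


r = D / 2 / 1000 = 10.2 / 2 / 1000 = 0.0051 m
q''' = q' / (pi * r^2)
q''' = 197 / (pi * 0.0051^2)
q''' = 2.4109e+06 W/m^3

2.4109e+06


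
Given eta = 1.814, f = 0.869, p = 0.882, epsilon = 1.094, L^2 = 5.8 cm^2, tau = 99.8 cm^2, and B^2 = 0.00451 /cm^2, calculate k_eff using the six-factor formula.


k_inf = eta*f*p*eps = 1.814*0.869*0.882*1.094 = 1.521048
P_TNL = 1/(1 + L^2*B^2) = 1/(1 + 5.8*0.00451) = 0.9745088
P_FNL = exp(-B^2*tau) = exp(-0.00451*99.8) = 0.6375657
k_eff = k_inf * P_TNL * P_FNL = 1.521048 * 0.9745088 * 0.6375657
k_eff = 0.94505

0.94505


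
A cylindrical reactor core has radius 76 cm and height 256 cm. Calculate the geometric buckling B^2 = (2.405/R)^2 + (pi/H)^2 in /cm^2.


B^2 = (2.405/R)^2 + (pi/H)^2
B^2 = (2.405/76)^2 + (pi/256)^2
B^2 = 0.0011520 /cm^2

0.0011520


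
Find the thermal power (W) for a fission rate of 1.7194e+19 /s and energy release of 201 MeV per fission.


P = fission_rate * E_MeV * 1.602e-13
P = 1.7194e+19 * 201 * 1.602e-13
P = 5.5365e+08 W

5.5365e+08


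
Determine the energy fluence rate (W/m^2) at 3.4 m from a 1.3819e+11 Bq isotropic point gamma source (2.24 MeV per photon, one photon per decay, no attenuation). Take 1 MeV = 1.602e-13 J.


psi = A * E * 1.602e-13 / (4*pi*r^2)
psi = 1.3819e+11 * 2.24 * 1.602e-13 / (4*pi*3.4^2)
psi = 3.4137e-04 W/m^2

3.4137e-04


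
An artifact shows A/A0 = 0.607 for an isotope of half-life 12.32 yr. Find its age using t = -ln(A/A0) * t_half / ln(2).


lambda = ln(2) / t_half = ln(2) / 12.32 = 0.05626195 /yr
t = -ln(A/A0) / lambda
t = -ln(0.607) / 0.05626195
t = 8.8733 yr

8.8733


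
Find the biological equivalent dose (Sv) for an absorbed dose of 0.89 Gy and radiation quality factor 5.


H = D * Q
H = 0.89 * 5
H = 4.4500 Sv

4.4500


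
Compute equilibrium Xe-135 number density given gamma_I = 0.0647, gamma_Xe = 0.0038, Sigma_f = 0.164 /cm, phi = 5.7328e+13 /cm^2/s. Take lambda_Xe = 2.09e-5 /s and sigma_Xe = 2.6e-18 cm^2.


Xe_eq = (gamma_I + gamma_Xe) * Sigma_f * phi / (lambda_Xe + sigma_Xe * phi)
Numerator = (0.0647 + 0.0038) * 0.164 * 5.7328e+13 = 6.440228e+11
Denominator = 2.09e-5 + 2.6e-18 * 5.7328e+13 = 1.699528e-04
Xe_eq = 6.440228e+11 / 1.699528e-04 = 3.7894e+15 /cm^3

3.7894e+15


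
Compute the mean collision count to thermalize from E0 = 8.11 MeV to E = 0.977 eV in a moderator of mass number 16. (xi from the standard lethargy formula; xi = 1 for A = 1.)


xi = 1 + (A-1)^2/(2A)*ln((A-1)/(A+1)) = 0.1199467 (for A = 16)
n = ln(E0/E) / xi
n = ln(8.11e6 / 0.977) / 0.1199467
n = ln(8.300921e+06) / 0.1199467 = 132.82

132.82


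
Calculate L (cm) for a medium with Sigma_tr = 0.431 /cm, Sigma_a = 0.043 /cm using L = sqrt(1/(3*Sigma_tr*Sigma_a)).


D = 1 / (3 * Sigma_tr) = 1 / (3 * 0.431) = 0.7733952 cm
L = sqrt(D / Sigma_a)
L = sqrt(0.7733952 / 0.043)
L = 4.2410 cm

4.2410


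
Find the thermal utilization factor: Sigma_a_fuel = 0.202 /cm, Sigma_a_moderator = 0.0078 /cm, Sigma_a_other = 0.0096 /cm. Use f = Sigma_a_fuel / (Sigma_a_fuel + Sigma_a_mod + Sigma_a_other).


f = Sigma_a_fuel / (Sigma_a_fuel + Sigma_a_mod + Sigma_a_other)
f = 0.202 / (0.202 + 0.0078 + 0.0096)
f = 0.92069

0.92069


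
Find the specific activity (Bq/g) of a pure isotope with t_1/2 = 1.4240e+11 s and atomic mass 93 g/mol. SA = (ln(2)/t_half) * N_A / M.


lambda = ln(2) / t_half = ln(2) / 1.4240e+11 = 4.867607e-12 /s
SA = lambda * N_A / M
SA = 4.867607e-12 * 6.022e23 / 93
SA = 3.1519e+10 Bq/g

3.1519e+10


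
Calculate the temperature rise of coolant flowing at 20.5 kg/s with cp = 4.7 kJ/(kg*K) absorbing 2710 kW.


dT = Q / (m_dot * cp)
dT = 2710 / (20.5 * 4.7)
dT = 28.127 C

28.127


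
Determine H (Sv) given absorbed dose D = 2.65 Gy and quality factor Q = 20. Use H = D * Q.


H = D * Q
H = 2.65 * 20
H = 53.000 Sv

53.000


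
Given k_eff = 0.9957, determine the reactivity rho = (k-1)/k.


rho = (k_eff - 1) / k_eff
rho = (0.9957 - 1) / 0.9957
rho = -0.0043186

-0.0043186


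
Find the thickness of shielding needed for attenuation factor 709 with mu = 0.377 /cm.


x = ln(factor) / mu
x = ln(709) / 0.377
x = 17.411 cm

17.411


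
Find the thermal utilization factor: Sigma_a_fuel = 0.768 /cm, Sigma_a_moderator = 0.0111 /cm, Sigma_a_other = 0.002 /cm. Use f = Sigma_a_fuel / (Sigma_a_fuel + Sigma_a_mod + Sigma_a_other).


f = Sigma_a_fuel / (Sigma_a_fuel + Sigma_a_mod + Sigma_a_other)
f = 0.768 / (0.768 + 0.0111 + 0.002)
f = 0.98323

0.98323


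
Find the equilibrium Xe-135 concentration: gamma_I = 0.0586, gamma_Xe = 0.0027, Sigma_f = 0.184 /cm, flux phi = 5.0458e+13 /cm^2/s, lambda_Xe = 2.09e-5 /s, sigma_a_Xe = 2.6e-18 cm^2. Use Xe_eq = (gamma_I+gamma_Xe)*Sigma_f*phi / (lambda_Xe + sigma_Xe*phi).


Xe_eq = (gamma_I + gamma_Xe) * Sigma_f * phi / (lambda_Xe + sigma_Xe * phi)
Numerator = (0.0586 + 0.0027) * 0.184 * 5.0458e+13 = 5.691259e+11
Denominator = 2.09e-5 + 2.6e-18 * 5.0458e+13 = 1.520908e-04
Xe_eq = 5.691259e+11 / 1.520908e-04 = 3.7420e+15 /cm^3

3.7420e+15


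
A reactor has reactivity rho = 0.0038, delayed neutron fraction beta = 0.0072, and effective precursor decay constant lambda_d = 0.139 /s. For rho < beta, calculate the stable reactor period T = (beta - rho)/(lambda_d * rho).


T = (beta - rho) / (lambda_d * rho)
T = (0.0072 - 0.0038) / (0.139 * 0.0038)
T = 6.4370 s

6.4370


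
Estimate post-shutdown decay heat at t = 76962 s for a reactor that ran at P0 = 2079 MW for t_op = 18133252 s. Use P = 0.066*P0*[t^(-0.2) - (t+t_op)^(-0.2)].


P/P0 = 0.066 * [t^(-0.2) - (t + t_op)^(-0.2)]
P/P0 = 0.066 * [76962^(-0.2) - (76962 + 18133252)^(-0.2)]
P/P0 = 0.066 * [0.1053767 - 0.03531319] = 0.004624192
P = 2079 * 0.004624192 = 9.6137 MW

9.6137


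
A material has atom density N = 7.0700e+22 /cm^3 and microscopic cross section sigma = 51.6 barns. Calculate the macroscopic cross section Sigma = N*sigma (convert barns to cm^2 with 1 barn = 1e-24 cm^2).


Sigma = N * sigma_barns * 1e-24
Sigma = 7.0700e+22 * 51.6 * 1e-24
Sigma = 3.6481 /cm

3.6481


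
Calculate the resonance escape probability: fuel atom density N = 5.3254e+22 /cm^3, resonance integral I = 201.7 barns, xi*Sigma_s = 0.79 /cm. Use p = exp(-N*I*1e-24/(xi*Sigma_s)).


p = exp(-N * I * 1e-24 / (xi*Sigma_s))
p = exp(-5.3254e+22 * 201.7 * 1e-24 / 0.79)
p = 1.2447e-06

1.2447e-06


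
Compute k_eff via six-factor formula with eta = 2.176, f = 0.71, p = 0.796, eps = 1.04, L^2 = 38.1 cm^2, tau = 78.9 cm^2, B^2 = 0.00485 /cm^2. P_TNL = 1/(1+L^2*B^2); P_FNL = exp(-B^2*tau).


k_inf = eta*f*p*eps = 2.176*0.71*0.796*1.04 = 1.278980
P_TNL = 1/(1 + L^2*B^2) = 1/(1 + 38.1*0.00485) = 0.8440350
P_FNL = exp(-B^2*tau) = exp(-0.00485*78.9) = 0.6820413
k_eff = k_inf * P_TNL * P_FNL = 1.278980 * 0.8440350 * 0.6820413
k_eff = 0.73627

0.73627


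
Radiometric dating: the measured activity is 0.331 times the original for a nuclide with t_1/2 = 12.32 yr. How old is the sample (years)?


lambda = ln(2) / t_half = ln(2) / 12.32 = 0.05626195 /yr
t = -ln(A/A0) / lambda
t = -ln(0.331) / 0.05626195
t = 19.652 yr

19.652


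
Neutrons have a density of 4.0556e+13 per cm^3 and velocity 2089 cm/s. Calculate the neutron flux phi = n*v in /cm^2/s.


phi = n * v
phi = 4.0556e+13 * 2089
phi = 8.4721e+16 /cm^2/s

8.4721e+16


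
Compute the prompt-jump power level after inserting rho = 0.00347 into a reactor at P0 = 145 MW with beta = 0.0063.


P1/P0 = beta / (beta - rho)
P1/P0 = 0.0063 / (0.0063 - 0.00347) = 2.226148
P1 = 145 * 2.226148 = 322.79 MW

322.79


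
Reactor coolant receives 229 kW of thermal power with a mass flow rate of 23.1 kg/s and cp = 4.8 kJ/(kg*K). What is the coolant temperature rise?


dT = Q / (m_dot * cp)
dT = 229 / (23.1 * 4.8)
dT = 2.0653 C

2.0653


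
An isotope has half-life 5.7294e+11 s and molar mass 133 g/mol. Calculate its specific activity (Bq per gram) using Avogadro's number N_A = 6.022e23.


lambda = ln(2) / t_half = ln(2) / 5.7294e+11 = 1.209808e-12 /s
SA = lambda * N_A / M
SA = 1.209808e-12 * 6.022e23 / 133
SA = 5.4778e+09 Bq/g

5.4778e+09


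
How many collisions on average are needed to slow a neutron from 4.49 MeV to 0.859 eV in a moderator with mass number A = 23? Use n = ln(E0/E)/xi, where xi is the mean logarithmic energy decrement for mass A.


xi = 1 + (A-1)^2/(2A)*ln((A-1)/(A+1)) = 0.08448899 (for A = 23)
n = ln(E0/E) / xi
n = ln(4.49e6 / 0.859) / 0.08448899
n = ln(5.227008e+06) / 0.08448899 = 183.09

183.09


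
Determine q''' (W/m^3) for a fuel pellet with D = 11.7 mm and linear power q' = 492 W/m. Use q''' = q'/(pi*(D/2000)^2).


r = D / 2 / 1000 = 11.7 / 2 / 1000 = 0.00585 m
q''' = q' / (pi * r^2)
q''' = 492 / (pi * 0.00585^2)
q''' = 4.5762e+06 W/m^3

4.5762e+06


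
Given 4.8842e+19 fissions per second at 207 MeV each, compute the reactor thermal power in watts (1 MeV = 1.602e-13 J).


P = fission_rate * E_MeV * 1.602e-13
P = 4.8842e+19 * 207 * 1.602e-13
P = 1.6197e+09 W

1.6197e+09


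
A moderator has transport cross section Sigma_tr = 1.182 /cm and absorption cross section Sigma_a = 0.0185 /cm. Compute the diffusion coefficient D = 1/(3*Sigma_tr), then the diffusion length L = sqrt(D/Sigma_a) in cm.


D = 1 / (3 * Sigma_tr) = 1 / (3 * 1.182) = 0.2820079 cm
L = sqrt(D / Sigma_a)
L = sqrt(0.2820079 / 0.0185)
L = 3.9043 cm

3.9043


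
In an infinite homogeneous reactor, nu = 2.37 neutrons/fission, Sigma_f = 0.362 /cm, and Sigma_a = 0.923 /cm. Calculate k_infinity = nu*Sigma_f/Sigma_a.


k_inf = nu * Sigma_f / Sigma_a
k_inf = 2.37 * 0.362 / 0.923
k_inf = 0.92951

0.92951


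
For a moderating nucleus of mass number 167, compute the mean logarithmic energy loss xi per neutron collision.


xi = 1 + (A-1)^2/(2A) * ln((A-1)/(A+1))
xi = 1 + (167-1)^2/(2*167) * ln((167-1)/(167 +1))
xi = 0.011928

0.011928


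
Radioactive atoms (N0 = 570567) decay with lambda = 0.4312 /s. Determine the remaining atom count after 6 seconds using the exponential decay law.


N = N0 * exp(-lambda * t)
N = 570567 * exp(-0.4312 * 6)
N = 42924

42924


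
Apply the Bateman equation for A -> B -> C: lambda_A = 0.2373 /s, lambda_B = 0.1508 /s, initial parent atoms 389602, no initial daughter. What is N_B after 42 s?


N_B(t) = lambda_A * N_A0 / (lambda_B - lambda_A) * [exp(-lambda_A*t) - exp(-lambda_B*t)]
exp(-0.2373*42) = 4.694189e-05; exp(-0.1508*42) = 0.001775630
N_B = 0.2373 * 389602 / (0.1508 - 0.2373) * (4.694189e-05 - 0.001775630)
N_B = 1847.6

1847.6


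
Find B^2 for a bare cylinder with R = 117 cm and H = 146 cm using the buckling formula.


B^2 = (2.405/R)^2 + (pi/H)^2
B^2 = (2.405/117)^2 + (pi/146)^2
B^2 = 8.8554e-04 /cm^2

8.8554e-04


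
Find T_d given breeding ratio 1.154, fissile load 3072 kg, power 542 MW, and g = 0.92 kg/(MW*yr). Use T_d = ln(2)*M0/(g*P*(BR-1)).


Breeding gain G = BR - 1 = 1.154 - 1 = 0.154
Fissile production rate = g * P * G = 0.92 * 542 * 0.154 = 76.79056 kg/yr
T_d = ln(2) * M0 / (g * P * G)
T_d = ln(2) * 3072 / 76.79056 = 27.729 yr

27.729


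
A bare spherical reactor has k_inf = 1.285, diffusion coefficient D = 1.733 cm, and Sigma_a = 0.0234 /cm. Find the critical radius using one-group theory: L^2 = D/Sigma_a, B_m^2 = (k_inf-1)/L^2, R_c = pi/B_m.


L^2 = D / Sigma_a = 1.733 / 0.0234 = 74.05983 cm^2
B_m^2 = (k_inf - 1) / L^2 = (1.285 - 1) / 74.05983 = 0.003848240 /cm^2
For a bare sphere: B_g = pi/R, so R_c = pi / sqrt(B_m^2)
R_c = pi / sqrt(0.003848240) = 50.643 cm

50.643


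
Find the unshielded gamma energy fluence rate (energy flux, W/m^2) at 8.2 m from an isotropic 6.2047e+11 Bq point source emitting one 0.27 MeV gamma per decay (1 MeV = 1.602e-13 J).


psi = A * E * 1.602e-13 / (4*pi*r^2)
psi = 6.2047e+11 * 0.27 * 1.602e-13 / (4*pi*8.2^2)
psi = 3.1762e-05 W/m^2

3.1762e-05


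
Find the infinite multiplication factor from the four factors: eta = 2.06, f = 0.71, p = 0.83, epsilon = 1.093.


k_inf = eta * f * p * epsilon
k_inf = 2.06 * 0.71 * 0.83 * 1.093
k_inf = 1.3269

1.3269


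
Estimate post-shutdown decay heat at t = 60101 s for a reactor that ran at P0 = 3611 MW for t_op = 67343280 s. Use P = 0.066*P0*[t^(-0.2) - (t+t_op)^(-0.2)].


P/P0 = 0.066 * [t^(-0.2) - (t + t_op)^(-0.2)]
P/P0 = 0.066 * [60101^(-0.2) - (60101 + 67343280)^(-0.2)]
P/P0 = 0.066 * [0.1107194 - 0.02718089] = 0.005513542
P = 3611 * 0.005513542 = 19.909 MW

19.909


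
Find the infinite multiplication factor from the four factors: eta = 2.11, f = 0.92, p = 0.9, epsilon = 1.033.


k_inf = eta * f * p * epsilon
k_inf = 2.11 * 0.92 * 0.9 * 1.033
k_inf = 1.8047

1.8047


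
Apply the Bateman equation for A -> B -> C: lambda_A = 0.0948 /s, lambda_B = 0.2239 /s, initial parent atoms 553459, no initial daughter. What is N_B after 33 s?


N_B(t) = lambda_A * N_A0 / (lambda_B - lambda_A) * [exp(-lambda_A*t) - exp(-lambda_B*t)]
exp(-0.0948*33) = 0.04378780; exp(-0.2239*33) = 6.181991e-04
N_B = 0.0948 * 553459 / (0.2239 - 0.0948) * (0.04378780 - 6.181991e-04)
N_B = 17545

17545


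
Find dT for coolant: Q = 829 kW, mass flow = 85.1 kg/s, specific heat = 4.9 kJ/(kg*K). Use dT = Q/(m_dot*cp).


dT = Q / (m_dot * cp)
dT = 829 / (85.1 * 4.9)
dT = 1.9881 C

1.9881


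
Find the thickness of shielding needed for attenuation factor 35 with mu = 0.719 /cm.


x = ln(factor) / mu
x = ln(35) / 0.719
x = 4.9449 cm

4.9449


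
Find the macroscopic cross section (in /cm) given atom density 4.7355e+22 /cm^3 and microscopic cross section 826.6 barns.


Sigma = N * sigma_barns * 1e-24
Sigma = 4.7355e+22 * 826.6 * 1e-24
Sigma = 39.144 /cm

39.144


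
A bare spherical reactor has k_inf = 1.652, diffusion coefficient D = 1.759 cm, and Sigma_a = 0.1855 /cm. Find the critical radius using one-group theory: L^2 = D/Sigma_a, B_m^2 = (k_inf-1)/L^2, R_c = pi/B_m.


L^2 = D / Sigma_a = 1.759 / 0.1855 = 9.482480 cm^2
B_m^2 = (k_inf - 1) / L^2 = (1.652 - 1) / 9.482480 = 0.06875838 /cm^2
For a bare sphere: B_g = pi/R, so R_c = pi / sqrt(B_m^2)
R_c = pi / sqrt(0.06875838) = 11.981 cm

11.981


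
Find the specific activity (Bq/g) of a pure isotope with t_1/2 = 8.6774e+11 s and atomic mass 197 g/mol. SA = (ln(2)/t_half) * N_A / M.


lambda = ln(2) / t_half = ln(2) / 8.6774e+11 = 7.987959e-13 /s
SA = lambda * N_A / M
SA = 7.987959e-13 * 6.022e23 / 197
SA = 2.4418e+09 Bq/g

2.4418e+09


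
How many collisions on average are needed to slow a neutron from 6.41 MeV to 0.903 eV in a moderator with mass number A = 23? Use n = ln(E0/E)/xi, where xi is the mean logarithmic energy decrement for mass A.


xi = 1 + (A-1)^2/(2A)*ln((A-1)/(A+1)) = 0.08448899 (for A = 23)
n = ln(E0/E) / xi
n = ln(6.41e6 / 0.903) / 0.08448899
n = ln(7.098560e+06) / 0.08448899 = 186.72

186.72


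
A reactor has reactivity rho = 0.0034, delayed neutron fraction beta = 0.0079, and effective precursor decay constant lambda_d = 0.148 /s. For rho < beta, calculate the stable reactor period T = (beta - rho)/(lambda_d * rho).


T = (beta - rho) / (lambda_d * rho)
T = (0.0079 - 0.0034) / (0.148 * 0.0034)
T = 8.9428 s

8.9428


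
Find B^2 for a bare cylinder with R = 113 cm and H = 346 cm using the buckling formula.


B^2 = (2.405/R)^2 + (pi/H)^2
B^2 = (2.405/113)^2 + (pi/346)^2
B^2 = 5.3542e-04 /cm^2

5.3542e-04


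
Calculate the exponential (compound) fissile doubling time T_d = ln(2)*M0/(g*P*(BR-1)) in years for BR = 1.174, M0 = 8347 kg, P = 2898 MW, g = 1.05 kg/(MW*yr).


Breeding gain G = BR - 1 = 1.174 - 1 = 0.174
Fissile production rate = g * P * G = 1.05 * 2898 * 0.174 = 529.4646 kg/yr
T_d = ln(2) * M0 / (g * P * G)
T_d = ln(2) * 8347 / 529.4646 = 10.927 yr

10.927


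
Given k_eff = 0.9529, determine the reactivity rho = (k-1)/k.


rho = (k_eff - 1) / k_eff
rho = (0.9529 - 1) / 0.9529
rho = -0.049428

-0.049428


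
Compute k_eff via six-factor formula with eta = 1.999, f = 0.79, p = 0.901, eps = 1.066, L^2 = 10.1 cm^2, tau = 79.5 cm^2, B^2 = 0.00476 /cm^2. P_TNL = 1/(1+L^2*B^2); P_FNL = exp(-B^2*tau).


k_inf = eta*f*p*eps = 1.999*0.79*0.901*1.066 = 1.516778
P_TNL = 1/(1 + L^2*B^2) = 1/(1 + 10.1*0.00476) = 0.9541293
P_FNL = exp(-B^2*tau) = exp(-0.00476*79.5) = 0.6849428
k_eff = k_inf * P_TNL * P_FNL = 1.516778 * 0.9541293 * 0.6849428
k_eff = 0.99125

0.99125


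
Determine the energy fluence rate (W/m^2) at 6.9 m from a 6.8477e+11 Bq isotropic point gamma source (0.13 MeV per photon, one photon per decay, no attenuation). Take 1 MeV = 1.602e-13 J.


psi = A * E * 1.602e-13 / (4*pi*r^2)
psi = 6.8477e+11 * 0.13 * 1.602e-13 / (4*pi*6.9^2)
psi = 2.3837e-05 W/m^2

2.3837e-05


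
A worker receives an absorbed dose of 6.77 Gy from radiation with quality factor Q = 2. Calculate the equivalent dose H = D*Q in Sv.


H = D * Q
H = 6.77 * 2
H = 13.540 Sv

13.540


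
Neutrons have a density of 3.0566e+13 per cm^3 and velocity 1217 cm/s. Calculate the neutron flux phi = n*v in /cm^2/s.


phi = n * v
phi = 3.0566e+13 * 1217
phi = 3.7199e+16 /cm^2/s

3.7199e+16


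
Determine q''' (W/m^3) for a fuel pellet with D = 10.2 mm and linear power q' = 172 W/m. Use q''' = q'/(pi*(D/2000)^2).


r = D / 2 / 1000 = 10.2 / 2 / 1000 = 0.0051 m
q''' = q' / (pi * r^2)
q''' = 172 / (pi * 0.0051^2)
q''' = 2.1049e+06 W/m^3

2.1049e+06


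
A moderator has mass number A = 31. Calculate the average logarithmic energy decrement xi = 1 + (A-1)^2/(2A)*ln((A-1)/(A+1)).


xi = 1 + (A-1)^2/(2A) * ln((A-1)/(A+1))
xi = 1 + (31-1)^2/(2*31) * ln((31-1)/(31 +1))
xi = 0.063150

0.063150


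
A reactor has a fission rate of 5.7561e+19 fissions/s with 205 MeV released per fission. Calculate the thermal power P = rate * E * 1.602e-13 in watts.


P = fission_rate * E_MeV * 1.602e-13
P = 5.7561e+19 * 205 * 1.602e-13
P = 1.8904e+09 W

1.8904e+09


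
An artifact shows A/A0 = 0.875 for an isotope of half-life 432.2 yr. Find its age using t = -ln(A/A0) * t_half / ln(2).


lambda = ln(2) / t_half = ln(2) / 432.2 = 0.001603765 /yr
t = -ln(A/A0) / lambda
t = -ln(0.875) / 0.001603765
t = 83.261 yr

83.261


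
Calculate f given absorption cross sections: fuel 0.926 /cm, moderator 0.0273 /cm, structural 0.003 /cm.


f = Sigma_a_fuel / (Sigma_a_fuel + Sigma_a_mod + Sigma_a_other)
f = 0.926 / (0.926 + 0.0273 + 0.003)
f = 0.96832

0.96832


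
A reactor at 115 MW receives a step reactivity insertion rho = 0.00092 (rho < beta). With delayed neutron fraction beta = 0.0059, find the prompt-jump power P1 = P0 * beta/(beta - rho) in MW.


P1/P0 = beta / (beta - rho)
P1/P0 = 0.0059 / (0.0059 - 0.00092) = 1.184739
P1 = 115 * 1.184739 = 136.24 MW

136.24


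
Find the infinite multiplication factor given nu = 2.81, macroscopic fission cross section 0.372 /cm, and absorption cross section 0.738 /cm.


k_inf = nu * Sigma_f / Sigma_a
k_inf = 2.81 * 0.372 / 0.738
k_inf = 1.4164

1.4164


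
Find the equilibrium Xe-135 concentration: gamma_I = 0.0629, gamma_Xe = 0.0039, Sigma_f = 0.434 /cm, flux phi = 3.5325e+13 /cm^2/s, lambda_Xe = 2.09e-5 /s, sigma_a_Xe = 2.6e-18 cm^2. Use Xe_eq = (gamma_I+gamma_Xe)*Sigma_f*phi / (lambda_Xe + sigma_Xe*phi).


Xe_eq = (gamma_I + gamma_Xe) * Sigma_f * phi / (lambda_Xe + sigma_Xe * phi)
Numerator = (0.0629 + 0.0039) * 0.434 * 3.5325e+13 = 1.024114e+12
Denominator = 2.09e-5 + 2.6e-18 * 3.5325e+13 = 1.127450e-04
Xe_eq = 1.024114e+12 / 1.127450e-04 = 9.0835e+15 /cm^3

9.0835e+15


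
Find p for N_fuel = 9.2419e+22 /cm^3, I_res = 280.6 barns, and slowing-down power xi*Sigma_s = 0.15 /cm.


p = exp(-N * I * 1e-24 / (xi*Sigma_s))
p = exp(-9.2419e+22 * 280.6 * 1e-24 / 0.15)
p = 8.2592e-76

8.2592e-76


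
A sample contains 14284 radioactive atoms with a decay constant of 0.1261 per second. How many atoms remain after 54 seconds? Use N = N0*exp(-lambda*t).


N = N0 * exp(-lambda * t)
N = 14284 * exp(-0.1261 * 54)
N = 15.760

15.760


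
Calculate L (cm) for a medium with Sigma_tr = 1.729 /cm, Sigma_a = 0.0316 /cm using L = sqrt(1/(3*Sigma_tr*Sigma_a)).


D = 1 / (3 * Sigma_tr) = 1 / (3 * 1.729) = 0.1927897 cm
L = sqrt(D / Sigma_a)
L = sqrt(0.1927897 / 0.0316)
L = 2.4700 cm

2.4700


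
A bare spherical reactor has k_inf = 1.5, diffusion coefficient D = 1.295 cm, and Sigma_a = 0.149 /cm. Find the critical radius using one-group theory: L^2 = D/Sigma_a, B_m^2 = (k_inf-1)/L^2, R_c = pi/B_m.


L^2 = D / Sigma_a = 1.295 / 0.149 = 8.691275 cm^2
B_m^2 = (k_inf - 1) / L^2 = (1.5 - 1) / 8.691275 = 0.05752896 /cm^2
For a bare sphere: B_g = pi/R, so R_c = pi / sqrt(B_m^2)
R_c = pi / sqrt(0.05752896) = 13.098 cm

13.098


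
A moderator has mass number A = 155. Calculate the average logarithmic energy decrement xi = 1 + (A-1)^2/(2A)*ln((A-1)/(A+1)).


xi = 1 + (A-1)^2/(2A) * ln((A-1)/(A+1))
xi = 1 + (155-1)^2/(2*155) * ln((155-1)/(155 +1))
xi = 0.012848

0.012848


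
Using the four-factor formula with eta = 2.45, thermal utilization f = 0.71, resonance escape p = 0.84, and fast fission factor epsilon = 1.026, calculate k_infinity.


k_inf = eta * f * p * epsilon
k_inf = 2.45 * 0.71 * 0.84 * 1.026
k_inf = 1.4992

1.4992


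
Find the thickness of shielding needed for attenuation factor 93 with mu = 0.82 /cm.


x = ln(factor) / mu
x = ln(93) / 0.82
x = 5.5276 cm

5.5276


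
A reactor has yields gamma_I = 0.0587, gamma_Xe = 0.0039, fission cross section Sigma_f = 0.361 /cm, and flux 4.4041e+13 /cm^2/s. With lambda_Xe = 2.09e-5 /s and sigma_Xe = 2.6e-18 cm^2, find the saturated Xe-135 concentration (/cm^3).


Xe_eq = (gamma_I + gamma_Xe) * Sigma_f * phi / (lambda_Xe + sigma_Xe * phi)
Numerator = (0.0587 + 0.0039) * 0.361 * 4.4041e+13 = 9.952649e+11
Denominator = 2.09e-5 + 2.6e-18 * 4.4041e+13 = 1.354066e-04
Xe_eq = 9.952649e+11 / 1.354066e-04 = 7.3502e+15 /cm^3

7.3502e+15


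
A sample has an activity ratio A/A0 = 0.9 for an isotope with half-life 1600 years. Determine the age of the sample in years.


lambda = ln(2) / t_half = ln(2) / 1600 = 4.332170e-04 /yr
t = -ln(A/A0) / lambda
t = -ln(0.9) / 4.332170e-04
t = 243.20 yr

243.20


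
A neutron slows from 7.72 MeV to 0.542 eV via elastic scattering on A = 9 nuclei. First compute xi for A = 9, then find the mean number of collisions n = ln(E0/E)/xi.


xi = 1 + (A-1)^2/(2A)*ln((A-1)/(A+1)) = 0.2066007 (for A = 9)
n = ln(E0/E) / xi
n = ln(7.72e6 / 0.542) / 0.2066007
n = ln(1.424354e+07) / 0.2066007 = 79.728

79.728


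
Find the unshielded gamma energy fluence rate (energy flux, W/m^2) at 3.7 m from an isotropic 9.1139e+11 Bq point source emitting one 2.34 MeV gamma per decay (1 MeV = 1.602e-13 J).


psi = A * E * 1.602e-13 / (4*pi*r^2)
psi = 9.1139e+11 * 2.34 * 1.602e-13 / (4*pi*3.7^2)
psi = 0.0019860 W/m^2

0.0019860


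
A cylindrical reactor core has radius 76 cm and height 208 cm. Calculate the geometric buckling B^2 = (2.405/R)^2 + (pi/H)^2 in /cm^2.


B^2 = (2.405/R)^2 + (pi/H)^2
B^2 = (2.405/76)^2 + (pi/208)^2
B^2 = 0.0012295 /cm^2

0.0012295


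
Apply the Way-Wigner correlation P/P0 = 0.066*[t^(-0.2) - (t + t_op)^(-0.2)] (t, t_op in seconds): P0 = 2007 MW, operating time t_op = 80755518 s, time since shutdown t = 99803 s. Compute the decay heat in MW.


P/P0 = 0.066 * [t^(-0.2) - (t + t_op)^(-0.2)]
P/P0 = 0.066 * [99803^(-0.2) - (99803 + 80755518)^(-0.2)]
P/P0 = 0.066 * [0.1000394 - 0.02620947] = 0.004872775
P = 2007 * 0.004872775 = 9.7797 MW

9.7797


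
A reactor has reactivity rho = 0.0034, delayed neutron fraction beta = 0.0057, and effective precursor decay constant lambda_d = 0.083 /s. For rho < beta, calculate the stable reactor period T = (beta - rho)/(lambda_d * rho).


T = (beta - rho) / (lambda_d * rho)
T = (0.0057 - 0.0034) / (0.083 * 0.0034)
T = 8.1502 s

8.1502


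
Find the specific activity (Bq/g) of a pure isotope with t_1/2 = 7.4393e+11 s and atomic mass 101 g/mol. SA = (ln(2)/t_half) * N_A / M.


lambda = ln(2) / t_half = ln(2) / 7.4393e+11 = 9.317371e-13 /s
SA = lambda * N_A / M
SA = 9.317371e-13 * 6.022e23 / 101
SA = 5.5554e+09 Bq/g

5.5554e+09


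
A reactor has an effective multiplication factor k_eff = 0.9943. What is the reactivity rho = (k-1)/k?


rho = (k_eff - 1) / k_eff
rho = (0.9943 - 1) / 0.9943
rho = -0.0057327

-0.0057327


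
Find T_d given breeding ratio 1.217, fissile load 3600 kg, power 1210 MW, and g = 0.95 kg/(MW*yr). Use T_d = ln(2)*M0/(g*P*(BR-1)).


Breeding gain G = BR - 1 = 1.217 - 1 = 0.217
Fissile production rate = g * P * G = 0.95 * 1210 * 0.217 = 249.4415 kg/yr
T_d = ln(2) * M0 / (g * P * G)
T_d = ln(2) * 3600 / 249.4415 = 10.004 yr

10.004


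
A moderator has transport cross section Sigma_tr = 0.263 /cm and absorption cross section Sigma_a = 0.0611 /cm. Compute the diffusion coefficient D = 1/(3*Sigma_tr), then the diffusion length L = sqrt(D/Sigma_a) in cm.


D = 1 / (3 * Sigma_tr) = 1 / (3 * 0.263) = 1.267427 cm
L = sqrt(D / Sigma_a)
L = sqrt(1.267427 / 0.0611)
L = 4.5545 cm

4.5545


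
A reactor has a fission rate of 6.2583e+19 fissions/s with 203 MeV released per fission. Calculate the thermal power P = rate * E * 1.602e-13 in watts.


P = fission_rate * E_MeV * 1.602e-13
P = 6.2583e+19 * 203 * 1.602e-13
P = 2.0352e+09 W

2.0352e+09


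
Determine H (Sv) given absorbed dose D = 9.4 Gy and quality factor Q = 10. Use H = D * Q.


H = D * Q
H = 9.4 * 10
H = 94.000 Sv

94.000


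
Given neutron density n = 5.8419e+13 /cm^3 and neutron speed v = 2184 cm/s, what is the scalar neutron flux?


phi = n * v
phi = 5.8419e+13 * 2184
phi = 1.2759e+17 /cm^2/s

1.2759e+17


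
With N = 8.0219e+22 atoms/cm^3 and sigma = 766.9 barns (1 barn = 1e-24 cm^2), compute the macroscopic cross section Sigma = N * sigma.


Sigma = N * sigma_barns * 1e-24
Sigma = 8.0219e+22 * 766.9 * 1e-24
Sigma = 61.520 /cm

61.520


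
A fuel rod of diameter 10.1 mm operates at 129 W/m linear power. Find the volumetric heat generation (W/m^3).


r = D / 2 / 1000 = 10.1 / 2 / 1000 = 0.00505 m
q''' = q' / (pi * r^2)
q''' = 129 / (pi * 0.00505^2)
q''' = 1.6101e+06 W/m^3

1.6101e+06


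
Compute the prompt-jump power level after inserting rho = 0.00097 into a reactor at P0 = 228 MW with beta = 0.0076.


P1/P0 = beta / (beta - rho)
P1/P0 = 0.0076 / (0.0076 - 0.00097) = 1.146305
P1 = 228 * 1.146305 = 261.36 MW

261.36


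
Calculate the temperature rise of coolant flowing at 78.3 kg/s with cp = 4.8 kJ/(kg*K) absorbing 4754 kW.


dT = Q / (m_dot * cp)
dT = 4754 / (78.3 * 4.8)
dT = 12.649 C

12.649


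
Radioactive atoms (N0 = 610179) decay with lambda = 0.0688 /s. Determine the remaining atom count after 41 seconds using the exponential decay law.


N = N0 * exp(-lambda * t)
N = 610179 * exp(-0.0688 * 41)
N = 36341

36341


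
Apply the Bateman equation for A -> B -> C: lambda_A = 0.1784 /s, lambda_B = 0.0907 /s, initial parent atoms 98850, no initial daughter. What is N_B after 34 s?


N_B(t) = lambda_A * N_A0 / (lambda_B - lambda_A) * [exp(-lambda_A*t) - exp(-lambda_B*t)]
exp(-0.1784*34) = 0.002321365; exp(-0.0907*34) = 0.04578494
N_B = 0.1784 * 98850 / (0.0907 - 0.1784) * (0.002321365 - 0.04578494)
N_B = 8739.7

8739.7


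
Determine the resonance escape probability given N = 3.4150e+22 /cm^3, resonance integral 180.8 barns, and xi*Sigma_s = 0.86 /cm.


p = exp(-N * I * 1e-24 / (xi*Sigma_s))
p = exp(-3.4150e+22 * 180.8 * 1e-24 / 0.86)
p = 7.6209e-04

7.6209e-04


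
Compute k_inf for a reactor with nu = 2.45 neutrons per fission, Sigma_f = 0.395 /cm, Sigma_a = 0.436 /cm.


k_inf = nu * Sigma_f / Sigma_a
k_inf = 2.45 * 0.395 / 0.436
k_inf = 2.2196

2.2196
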